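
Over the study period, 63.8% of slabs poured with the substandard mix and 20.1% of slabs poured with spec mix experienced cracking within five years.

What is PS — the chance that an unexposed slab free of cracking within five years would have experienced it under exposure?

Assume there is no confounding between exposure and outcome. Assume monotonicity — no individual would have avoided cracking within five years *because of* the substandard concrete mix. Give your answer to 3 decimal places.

p₁ = 0.638, p₀ = 0.201.
Under exogeneity and monotonicity, PS = (p₁ − p₀) / (1 − p₀).
PS = (0.638 − 0.201) / (1 − 0.201) = 0.437 / 0.799 ≈ 0.5469

PS ≈ 0.547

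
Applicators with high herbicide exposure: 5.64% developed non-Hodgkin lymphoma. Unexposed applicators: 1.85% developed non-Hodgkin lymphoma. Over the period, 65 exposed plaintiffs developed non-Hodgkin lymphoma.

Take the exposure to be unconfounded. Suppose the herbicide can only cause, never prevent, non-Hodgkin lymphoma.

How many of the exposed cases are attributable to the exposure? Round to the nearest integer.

about 44 cases

p₁ = 0.0564, p₀ = 0.0185.
PN = (p₁ − p₀)/p₁ = (0.0564 − 0.0185) / 0.0564 ≈ 0.67199.
Attributable cases ≈ PN × (exposed cases) = 0.67199 × 65 ≈ 43.68.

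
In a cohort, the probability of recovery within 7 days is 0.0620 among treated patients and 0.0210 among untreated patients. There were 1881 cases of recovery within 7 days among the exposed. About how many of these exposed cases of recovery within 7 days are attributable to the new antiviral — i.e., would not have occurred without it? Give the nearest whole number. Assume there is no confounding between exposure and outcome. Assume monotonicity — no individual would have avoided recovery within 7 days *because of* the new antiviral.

Let p₁ = 0.062, p₀ = 0.021.
PN = (p₁ − p₀)/p₁ = (0.062 − 0.021) / 0.062 ≈ 0.66129.
Attributable cases ≈ PN × (exposed cases) = 0.66129 × 1881 ≈ 1243.89.

about 1244 cases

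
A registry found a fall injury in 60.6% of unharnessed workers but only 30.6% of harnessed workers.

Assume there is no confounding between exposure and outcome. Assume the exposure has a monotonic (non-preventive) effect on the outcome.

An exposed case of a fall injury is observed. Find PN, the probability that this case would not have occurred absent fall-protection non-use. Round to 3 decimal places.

PN ≈ 0.495

p₁ = 0.606, p₀ = 0.306.
Under exogeneity and monotonicity, PN = (p₁ − p₀) / p₁.
PN = (0.606 − 0.306) / 0.606 = 0.3 / 0.606 ≈ 0.4950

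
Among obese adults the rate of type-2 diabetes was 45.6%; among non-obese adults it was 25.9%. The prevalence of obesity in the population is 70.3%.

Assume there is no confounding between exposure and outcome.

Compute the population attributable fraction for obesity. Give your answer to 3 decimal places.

p₁ = 0.456, p₀ = 0.259.
Overall risk P(Y=1) = π·p₁ + (1−π)·p₀ = 0.703×0.456 + 0.297×0.259 = 0.39749.
Under exogeneity, PAF = [P(Y=1) − p₀] / P(Y=1).
PAF = (0.39749 − 0.259) / 0.39749 ≈ 0.3484

PAF ≈ 0.348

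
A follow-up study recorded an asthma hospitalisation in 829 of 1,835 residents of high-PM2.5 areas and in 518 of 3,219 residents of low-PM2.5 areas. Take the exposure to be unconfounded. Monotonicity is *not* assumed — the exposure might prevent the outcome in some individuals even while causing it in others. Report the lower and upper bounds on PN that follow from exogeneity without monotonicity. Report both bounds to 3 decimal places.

p₁ = P(outcome | exposed) = 829/1835 = 0.45177
p₀ = P(outcome | unexposed) = 518/3219 = 0.16092
Under exogeneity alone the bounds on PN are max{0,(p₁−p₀)/p₁} ≤ PN ≤ min{1,(1−p₀)/p₁}.
  lower = (p₁ − p₀)/p₁ = 0.29085 / 0.45177 ≈ 0.6438
  upper = min{1, (1 − p₀)/p₁} = 0.83908 / 0.45177 ≈ 1.8573 → capped at 1

0.644 ≤ PN ≤ 1.000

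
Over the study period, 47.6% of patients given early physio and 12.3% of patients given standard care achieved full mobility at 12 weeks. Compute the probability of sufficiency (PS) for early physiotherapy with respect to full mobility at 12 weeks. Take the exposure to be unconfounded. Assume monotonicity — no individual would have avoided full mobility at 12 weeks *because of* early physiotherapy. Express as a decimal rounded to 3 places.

p₁ = 0.476, p₀ = 0.123.
Under exogeneity and monotonicity, PS = (p₁ − p₀) / (1 − p₀).
PS = (0.476 − 0.123) / (1 − 0.123) = 0.353 / 0.877 ≈ 0.4025

PS ≈ 0.403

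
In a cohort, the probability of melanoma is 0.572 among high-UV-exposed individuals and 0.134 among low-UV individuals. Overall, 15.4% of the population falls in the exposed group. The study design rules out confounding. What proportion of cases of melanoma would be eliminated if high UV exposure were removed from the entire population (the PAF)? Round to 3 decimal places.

Let p₁ = 0.572, p₀ = 0.134.
Overall risk P(Y=1) = π·p₁ + (1−π)·p₀ = 0.154×0.572 + 0.846×0.134 = 0.20145.
Under exogeneity, PAF = [P(Y=1) − p₀] / P(Y=1).
PAF = (0.20145 − 0.134) / 0.20145 ≈ 0.3348

PAF ≈ 0.335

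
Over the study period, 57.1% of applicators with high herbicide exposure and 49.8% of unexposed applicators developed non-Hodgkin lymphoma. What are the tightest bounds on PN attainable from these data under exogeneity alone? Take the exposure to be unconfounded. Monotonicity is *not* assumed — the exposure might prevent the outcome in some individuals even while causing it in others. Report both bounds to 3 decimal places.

p₁ = 0.571, p₀ = 0.498.
Under exogeneity alone the bounds on PN are max{0,(p₁−p₀)/p₁} ≤ PN ≤ min{1,(1−p₀)/p₁}.
  lower = (p₁ − p₀)/p₁ = 0.073 / 0.571 ≈ 0.1278
  upper = min{1, (1 − p₀)/p₁} = 0.502 / 0.571 ≈ 0.8792

0.128 ≤ PN ≤ 0.879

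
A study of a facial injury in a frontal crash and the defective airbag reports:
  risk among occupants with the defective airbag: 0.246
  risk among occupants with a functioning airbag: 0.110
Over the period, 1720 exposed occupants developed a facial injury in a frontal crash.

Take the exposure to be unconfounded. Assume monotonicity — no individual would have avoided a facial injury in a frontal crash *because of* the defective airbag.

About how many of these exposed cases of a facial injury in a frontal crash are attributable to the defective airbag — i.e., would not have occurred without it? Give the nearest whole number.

about 951 cases

Let p₁ = 0.246, p₀ = 0.11.
PN = (p₁ − p₀)/p₁ = (0.246 − 0.11) / 0.246 ≈ 0.55285.
Attributable cases ≈ PN × (exposed cases) = 0.55285 × 1720 ≈ 950.89.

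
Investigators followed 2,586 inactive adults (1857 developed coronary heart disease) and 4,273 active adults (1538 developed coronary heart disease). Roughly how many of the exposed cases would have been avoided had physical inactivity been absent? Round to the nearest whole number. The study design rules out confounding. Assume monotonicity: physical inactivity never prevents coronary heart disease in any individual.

about 926 cases

p₁ = P(outcome | exposed) = 1857/2586 = 0.7181
p₀ = P(outcome | unexposed) = 1538/4273 = 0.35993
PN = (p₁ − p₀)/p₁ = (0.7181 − 0.35993) / 0.7181 ≈ 0.49877.
Attributable cases ≈ PN × (exposed cases) = 0.49877 × 1857 ≈ 926.21.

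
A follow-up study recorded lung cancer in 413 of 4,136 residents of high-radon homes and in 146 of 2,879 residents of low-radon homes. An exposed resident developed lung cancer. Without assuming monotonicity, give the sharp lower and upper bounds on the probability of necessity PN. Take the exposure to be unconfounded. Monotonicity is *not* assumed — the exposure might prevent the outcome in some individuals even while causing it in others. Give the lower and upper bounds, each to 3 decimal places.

p₁ = P(outcome | exposed) = 413/4136 = 0.099855
p₀ = P(outcome | unexposed) = 146/2879 = 0.050712
Under exogeneity alone the bounds on PN are max{0,(p₁−p₀)/p₁} ≤ PN ≤ min{1,(1−p₀)/p₁}.
  lower = (p₁ − p₀)/p₁ = 0.049143 / 0.099855 ≈ 0.4921
  upper = min{1, (1 − p₀)/p₁} = 0.94929 / 0.099855 ≈ 9.5067 → capped at 1

0.492 ≤ PN ≤ 1.000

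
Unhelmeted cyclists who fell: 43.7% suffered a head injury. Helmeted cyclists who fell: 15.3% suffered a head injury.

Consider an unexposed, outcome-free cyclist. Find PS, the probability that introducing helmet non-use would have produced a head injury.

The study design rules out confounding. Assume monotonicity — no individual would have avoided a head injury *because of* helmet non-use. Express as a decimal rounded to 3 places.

PS ≈ 0.335

p₁ = 0.437, p₀ = 0.153.
Under exogeneity and monotonicity, PS = (p₁ − p₀) / (1 − p₀).
PS = (0.437 − 0.153) / (1 − 0.153) = 0.284 / 0.847 ≈ 0.3353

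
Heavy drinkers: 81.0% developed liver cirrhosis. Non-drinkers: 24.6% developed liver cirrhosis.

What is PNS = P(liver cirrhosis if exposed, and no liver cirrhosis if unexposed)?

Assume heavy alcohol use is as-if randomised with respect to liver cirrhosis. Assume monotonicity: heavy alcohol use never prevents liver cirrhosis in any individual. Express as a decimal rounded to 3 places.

PNS ≈ 0.564

p₁ = 0.81, p₀ = 0.246.
Under exogeneity and monotonicity, PNS = p₁ − p₀.
PNS = 0.81 − 0.246 = 0.564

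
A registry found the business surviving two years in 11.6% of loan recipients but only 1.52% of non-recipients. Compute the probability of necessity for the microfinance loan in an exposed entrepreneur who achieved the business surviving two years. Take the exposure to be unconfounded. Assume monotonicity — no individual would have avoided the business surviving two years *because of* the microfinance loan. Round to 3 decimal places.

p₁ = 0.116, p₀ = 0.0152.
Under exogeneity and monotonicity, PN = (p₁ − p₀) / p₁.
PN = (0.116 − 0.0152) / 0.116 = 0.1008 / 0.116 ≈ 0.8690

PN ≈ 0.869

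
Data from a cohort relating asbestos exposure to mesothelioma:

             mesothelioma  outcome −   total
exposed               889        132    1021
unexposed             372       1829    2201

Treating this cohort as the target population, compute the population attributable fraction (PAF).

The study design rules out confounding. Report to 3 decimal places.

p₁ = P(outcome | exposed) = 889/1021 = 0.87071
p₀ = P(outcome | unexposed) = 372/2201 = 0.16901
Exposure prevalence π = 1021/3222 = 0.31688; overall risk P(Y=1) = 0.39137.
Under exogeneity, PAF = [P(Y=1) − p₀]/P(Y=1).
PAF = (0.39137 − 0.16901) / 0.39137 ≈ 0.5681

PAF ≈ 0.568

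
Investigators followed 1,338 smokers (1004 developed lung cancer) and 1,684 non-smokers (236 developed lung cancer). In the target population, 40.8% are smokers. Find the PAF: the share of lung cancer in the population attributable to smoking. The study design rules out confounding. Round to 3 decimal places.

PAF ≈ 0.640

p₁ = P(outcome | exposed) = 1004/1338 = 0.75037
p₀ = P(outcome | unexposed) = 236/1684 = 0.14014
Overall risk P(Y=1) = π·p₁ + (1−π)·p₀ = 0.408×0.75037 + 0.592×0.14014 = 0.38912.
Under exogeneity, PAF = [P(Y=1) − p₀] / P(Y=1).
PAF = (0.38912 − 0.14014) / 0.38912 ≈ 0.6398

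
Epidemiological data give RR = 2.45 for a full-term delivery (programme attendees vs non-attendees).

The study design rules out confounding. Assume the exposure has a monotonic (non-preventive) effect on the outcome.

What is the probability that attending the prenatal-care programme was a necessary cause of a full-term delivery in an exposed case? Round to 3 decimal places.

Under exogeneity and monotonicity, PN = (RR − 1) / RR = 1 − 1/RR.
PN = (2.45 − 1) / 2.45 = 1.45 / 2.45 ≈ 0.5918

PN ≈ 0.592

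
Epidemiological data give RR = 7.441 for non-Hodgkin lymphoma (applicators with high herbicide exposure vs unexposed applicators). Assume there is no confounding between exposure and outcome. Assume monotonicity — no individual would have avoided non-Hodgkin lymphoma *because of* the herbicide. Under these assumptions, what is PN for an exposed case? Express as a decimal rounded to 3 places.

Under exogeneity and monotonicity, PN = (RR − 1) / RR = 1 − 1/RR.
PN = (7.441 − 1) / 7.441 = 6.441 / 7.441 ≈ 0.8656

PN ≈ 0.866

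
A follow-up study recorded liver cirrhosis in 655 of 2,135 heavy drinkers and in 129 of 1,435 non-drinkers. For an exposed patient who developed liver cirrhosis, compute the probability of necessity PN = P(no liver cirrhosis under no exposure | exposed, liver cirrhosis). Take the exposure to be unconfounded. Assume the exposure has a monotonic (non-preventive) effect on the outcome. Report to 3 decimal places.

p₁ = P(outcome | exposed) = 655/2135 = 0.30679
p₀ = P(outcome | unexposed) = 129/1435 = 0.089895
Under exogeneity and monotonicity, PN = (p₁ − p₀) / p₁.
PN = (0.30679 − 0.089895) / 0.30679 = 0.2169 / 0.30679 ≈ 0.7070

PN ≈ 0.707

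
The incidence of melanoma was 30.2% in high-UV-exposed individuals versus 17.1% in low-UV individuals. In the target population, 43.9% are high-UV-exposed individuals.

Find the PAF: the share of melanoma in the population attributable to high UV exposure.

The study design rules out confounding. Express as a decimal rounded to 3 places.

PAF ≈ 0.252

p₁ = 0.302, p₀ = 0.171.
Overall risk P(Y=1) = π·p₁ + (1−π)·p₀ = 0.439×0.302 + 0.561×0.171 = 0.22851.
Under exogeneity, PAF = [P(Y=1) − p₀] / P(Y=1).
PAF = (0.22851 − 0.171) / 0.22851 ≈ 0.2517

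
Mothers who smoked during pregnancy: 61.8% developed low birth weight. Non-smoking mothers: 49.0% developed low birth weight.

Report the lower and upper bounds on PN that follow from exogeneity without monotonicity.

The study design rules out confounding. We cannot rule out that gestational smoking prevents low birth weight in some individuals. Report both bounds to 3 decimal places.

0.207 ≤ PN ≤ 0.825

p₁ = 0.618, p₀ = 0.49.
Under exogeneity alone the bounds on PN are max{0,(p₁−p₀)/p₁} ≤ PN ≤ min{1,(1−p₀)/p₁}.
  lower = (p₁ − p₀)/p₁ = 0.128 / 0.618 ≈ 0.2071
  upper = min{1, (1 − p₀)/p₁} = 0.51 / 0.618 ≈ 0.8252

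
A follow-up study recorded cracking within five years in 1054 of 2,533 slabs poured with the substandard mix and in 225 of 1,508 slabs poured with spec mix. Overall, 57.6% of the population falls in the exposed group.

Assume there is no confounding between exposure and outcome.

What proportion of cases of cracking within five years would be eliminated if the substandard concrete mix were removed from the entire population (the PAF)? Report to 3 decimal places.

p₁ = P(outcome | exposed) = 1054/2533 = 0.41611
p₀ = P(outcome | unexposed) = 225/1508 = 0.1492
Overall risk P(Y=1) = π·p₁ + (1−π)·p₀ = 0.576×0.41611 + 0.424×0.1492 = 0.30294.
Under exogeneity, PAF = [P(Y=1) − p₀] / P(Y=1).
PAF = (0.30294 − 0.1492) / 0.30294 ≈ 0.5075

PAF ≈ 0.507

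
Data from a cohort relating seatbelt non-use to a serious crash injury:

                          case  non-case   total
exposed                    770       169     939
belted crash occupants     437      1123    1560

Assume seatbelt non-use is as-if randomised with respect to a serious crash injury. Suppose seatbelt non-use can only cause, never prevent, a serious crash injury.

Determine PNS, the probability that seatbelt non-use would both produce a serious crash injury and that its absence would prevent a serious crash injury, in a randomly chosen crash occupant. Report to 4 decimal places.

p₁ = P(outcome | exposed) = 770/939 = 0.82002
p₀ = P(outcome | unexposed) = 437/1560 = 0.28013
Under exogeneity and monotonicity, PNS = p₁ − p₀.
PNS = 0.82002 − 0.28013 = 0.53989

PNS ≈ 0.5399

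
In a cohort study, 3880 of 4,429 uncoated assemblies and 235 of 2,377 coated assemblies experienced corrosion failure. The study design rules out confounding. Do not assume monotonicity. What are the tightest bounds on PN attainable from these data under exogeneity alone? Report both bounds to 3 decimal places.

0.887 ≤ PN ≤ 1.000

p₁ = P(outcome | exposed) = 3880/4429 = 0.87604
p₀ = P(outcome | unexposed) = 235/2377 = 0.098864
Under exogeneity alone the bounds on PN are max{0,(p₁−p₀)/p₁} ≤ PN ≤ min{1,(1−p₀)/p₁}.
  lower = (p₁ − p₀)/p₁ = 0.77718 / 0.87604 ≈ 0.8871
  upper = min{1, (1 − p₀)/p₁} = 0.90114 / 0.87604 ≈ 1.0286 → capped at 1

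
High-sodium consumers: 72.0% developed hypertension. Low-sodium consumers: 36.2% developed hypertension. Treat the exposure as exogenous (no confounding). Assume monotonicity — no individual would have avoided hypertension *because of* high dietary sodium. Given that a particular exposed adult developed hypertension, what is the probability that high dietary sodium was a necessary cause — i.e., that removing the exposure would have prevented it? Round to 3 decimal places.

PN ≈ 0.497

p₁ = 0.72, p₀ = 0.362.
Under exogeneity and monotonicity, PN = (p₁ − p₀) / p₁.
PN = (0.72 − 0.362) / 0.72 = 0.358 / 0.72 ≈ 0.4972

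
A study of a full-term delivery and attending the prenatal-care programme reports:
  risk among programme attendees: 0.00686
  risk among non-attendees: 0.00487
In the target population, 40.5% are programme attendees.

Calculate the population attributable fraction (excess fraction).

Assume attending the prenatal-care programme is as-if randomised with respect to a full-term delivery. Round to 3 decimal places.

PAF ≈ 0.142

Let p₁ = 0.00686, p₀ = 0.00487.
Overall risk P(Y=1) = π·p₁ + (1−π)·p₀ = 0.405×0.00686 + 0.595×0.00487 = 0.0056759.
Under exogeneity, PAF = [P(Y=1) − p₀] / P(Y=1).
PAF = (0.0056759 − 0.00487) / 0.0056759 ≈ 0.1420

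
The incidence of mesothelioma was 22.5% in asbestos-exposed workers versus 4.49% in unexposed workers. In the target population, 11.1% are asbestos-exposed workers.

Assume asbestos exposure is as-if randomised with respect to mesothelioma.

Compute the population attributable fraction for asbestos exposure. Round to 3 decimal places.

p₁ = 0.225, p₀ = 0.0449.
Overall risk P(Y=1) = π·p₁ + (1−π)·p₀ = 0.111×0.225 + 0.889×0.0449 = 0.064891.
Under exogeneity, PAF = [P(Y=1) − p₀] / P(Y=1).
PAF = (0.064891 − 0.0449) / 0.064891 ≈ 0.3081

PAF ≈ 0.308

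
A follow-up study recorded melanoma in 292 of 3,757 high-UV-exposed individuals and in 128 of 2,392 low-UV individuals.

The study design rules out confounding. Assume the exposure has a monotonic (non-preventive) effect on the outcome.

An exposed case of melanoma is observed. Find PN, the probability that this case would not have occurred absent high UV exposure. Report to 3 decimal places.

p₁ = P(outcome | exposed) = 292/3757 = 0.077722
p₀ = P(outcome | unexposed) = 128/2392 = 0.053512
Under exogeneity and monotonicity, PN = (p₁ − p₀) / p₁.
PN = (0.077722 − 0.053512) / 0.077722 = 0.02421 / 0.077722 ≈ 0.3115

PN ≈ 0.311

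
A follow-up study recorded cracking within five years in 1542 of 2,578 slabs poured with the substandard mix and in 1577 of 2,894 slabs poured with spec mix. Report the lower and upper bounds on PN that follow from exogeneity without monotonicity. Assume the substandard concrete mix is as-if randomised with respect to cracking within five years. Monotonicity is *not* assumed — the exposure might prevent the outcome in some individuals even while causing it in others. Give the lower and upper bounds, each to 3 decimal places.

0.089 ≤ PN ≤ 0.761

p₁ = P(outcome | exposed) = 1542/2578 = 0.59814
p₀ = P(outcome | unexposed) = 1577/2894 = 0.54492
Under exogeneity alone the bounds on PN are max{0,(p₁−p₀)/p₁} ≤ PN ≤ min{1,(1−p₀)/p₁}.
  lower = (p₁ − p₀)/p₁ = 0.053218 / 0.59814 ≈ 0.0890
  upper = min{1, (1 − p₀)/p₁} = 0.45508 / 0.59814 ≈ 0.7608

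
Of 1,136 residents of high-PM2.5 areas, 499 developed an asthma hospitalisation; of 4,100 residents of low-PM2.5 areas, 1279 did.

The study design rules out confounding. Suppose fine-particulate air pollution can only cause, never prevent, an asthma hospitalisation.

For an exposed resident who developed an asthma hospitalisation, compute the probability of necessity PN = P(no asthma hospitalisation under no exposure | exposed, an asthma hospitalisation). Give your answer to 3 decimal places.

p₁ = P(outcome | exposed) = 499/1136 = 0.43926
p₀ = P(outcome | unexposed) = 1279/4100 = 0.31195
Under exogeneity and monotonicity, PN = (p₁ − p₀) / p₁.
PN = (0.43926 − 0.31195) / 0.43926 = 0.12731 / 0.43926 ≈ 0.2898

PN ≈ 0.290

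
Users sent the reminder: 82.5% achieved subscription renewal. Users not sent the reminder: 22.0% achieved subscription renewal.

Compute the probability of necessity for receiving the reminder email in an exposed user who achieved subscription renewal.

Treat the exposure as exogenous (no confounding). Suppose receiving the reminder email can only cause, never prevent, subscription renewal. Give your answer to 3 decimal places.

PN ≈ 0.733

p₁ = 0.825, p₀ = 0.22.
Under exogeneity and monotonicity, PN = (p₁ − p₀) / p₁.
PN = (0.825 − 0.22) / 0.825 = 0.605 / 0.825 ≈ 0.7333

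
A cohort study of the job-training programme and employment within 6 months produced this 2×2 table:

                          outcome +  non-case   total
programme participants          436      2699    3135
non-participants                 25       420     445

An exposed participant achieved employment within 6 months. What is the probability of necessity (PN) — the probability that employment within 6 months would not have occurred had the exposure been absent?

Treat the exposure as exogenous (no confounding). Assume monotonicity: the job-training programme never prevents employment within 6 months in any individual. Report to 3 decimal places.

p₁ = P(outcome | exposed) = 436/3135 = 0.13907
p₀ = P(outcome | unexposed) = 25/445 = 0.05618
Under exogeneity and monotonicity, PN = (p₁ − p₀)/p₁.
PN = (0.13907 − 0.05618) / 0.13907 ≈ 0.5960

PN ≈ 0.596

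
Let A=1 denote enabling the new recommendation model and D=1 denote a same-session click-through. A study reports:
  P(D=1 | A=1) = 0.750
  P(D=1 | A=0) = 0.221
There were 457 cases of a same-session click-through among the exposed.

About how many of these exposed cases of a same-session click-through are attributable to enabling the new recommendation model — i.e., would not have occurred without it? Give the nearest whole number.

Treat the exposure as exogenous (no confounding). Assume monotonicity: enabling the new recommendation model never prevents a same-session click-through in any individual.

about 322 cases

Let p₁ = 0.75, p₀ = 0.221.
PN = (p₁ − p₀)/p₁ = (0.75 − 0.221) / 0.75 ≈ 0.70533.
Attributable cases ≈ PN × (exposed cases) = 0.70533 × 457 ≈ 322.34.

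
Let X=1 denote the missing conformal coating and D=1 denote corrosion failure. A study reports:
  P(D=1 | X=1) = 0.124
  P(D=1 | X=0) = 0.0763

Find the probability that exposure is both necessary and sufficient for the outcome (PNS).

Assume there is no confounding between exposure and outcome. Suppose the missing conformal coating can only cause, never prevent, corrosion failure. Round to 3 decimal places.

Let p₁ = 0.124, p₀ = 0.0763.
Under exogeneity and monotonicity, PNS = p₁ − p₀.
PNS = 0.124 − 0.0763 = 0.0477

PNS ≈ 0.048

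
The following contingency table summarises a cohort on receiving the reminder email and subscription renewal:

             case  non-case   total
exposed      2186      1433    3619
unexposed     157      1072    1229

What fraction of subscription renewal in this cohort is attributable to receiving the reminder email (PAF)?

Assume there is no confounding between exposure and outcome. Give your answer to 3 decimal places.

PAF ≈ 0.736

p₁ = P(outcome | exposed) = 2186/3619 = 0.60403
p₀ = P(outcome | unexposed) = 157/1229 = 0.12775
Exposure prevalence π = 3619/4848 = 0.74649; overall risk P(Y=1) = 0.48329.
Under exogeneity, PAF = [P(Y=1) − p₀]/P(Y=1).
PAF = (0.48329 − 0.12775) / 0.48329 ≈ 0.7357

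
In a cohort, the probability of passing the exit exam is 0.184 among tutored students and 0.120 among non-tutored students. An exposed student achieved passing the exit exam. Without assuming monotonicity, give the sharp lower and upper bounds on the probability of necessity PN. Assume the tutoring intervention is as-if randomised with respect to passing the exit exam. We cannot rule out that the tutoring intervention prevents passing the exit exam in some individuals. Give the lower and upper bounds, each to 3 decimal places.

Let p₁ = 0.184, p₀ = 0.12.
Under exogeneity alone the bounds on PN are max{0,(p₁−p₀)/p₁} ≤ PN ≤ min{1,(1−p₀)/p₁}.
  lower = (p₁ − p₀)/p₁ = 0.064 / 0.184 ≈ 0.3478
  upper = min{1, (1 − p₀)/p₁} = 0.88 / 0.184 ≈ 4.7826 → capped at 1

0.348 ≤ PN ≤ 1.000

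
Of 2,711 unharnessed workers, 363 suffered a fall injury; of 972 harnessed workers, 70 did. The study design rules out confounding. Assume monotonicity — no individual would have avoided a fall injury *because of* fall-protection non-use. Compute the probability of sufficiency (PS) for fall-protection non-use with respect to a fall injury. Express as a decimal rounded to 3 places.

PS ≈ 0.067

p₁ = P(outcome | exposed) = 363/2711 = 0.1339
p₀ = P(outcome | unexposed) = 70/972 = 0.072016
Under exogeneity and monotonicity, PS = (p₁ − p₀) / (1 − p₀).
PS = (0.1339 − 0.072016) / (1 − 0.072016) = 0.061882 / 0.92798 ≈ 0.0667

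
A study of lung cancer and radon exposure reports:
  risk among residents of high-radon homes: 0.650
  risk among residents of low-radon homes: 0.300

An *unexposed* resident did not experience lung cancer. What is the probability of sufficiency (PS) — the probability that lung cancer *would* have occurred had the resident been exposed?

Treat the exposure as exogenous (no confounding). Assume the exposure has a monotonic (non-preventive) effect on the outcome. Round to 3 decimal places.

PS ≈ 0.500

Let p₁ = 0.65, p₀ = 0.3.
Under exogeneity and monotonicity, PS = (p₁ − p₀) / (1 − p₀).
PS = (0.65 − 0.3) / (1 − 0.3) = 0.35 / 0.7 ≈ 0.5000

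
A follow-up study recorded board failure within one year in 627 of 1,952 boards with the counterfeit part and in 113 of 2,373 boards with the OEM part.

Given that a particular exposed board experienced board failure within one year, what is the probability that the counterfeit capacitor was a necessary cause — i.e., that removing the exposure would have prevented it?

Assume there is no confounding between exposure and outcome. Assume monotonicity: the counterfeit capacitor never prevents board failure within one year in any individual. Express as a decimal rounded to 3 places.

PN ≈ 0.852

p₁ = P(outcome | exposed) = 627/1952 = 0.32121
p₀ = P(outcome | unexposed) = 113/2373 = 0.047619
Under exogeneity and monotonicity, PN = (p₁ − p₀) / p₁.
PN = (0.32121 − 0.047619) / 0.32121 = 0.27359 / 0.32121 ≈ 0.8518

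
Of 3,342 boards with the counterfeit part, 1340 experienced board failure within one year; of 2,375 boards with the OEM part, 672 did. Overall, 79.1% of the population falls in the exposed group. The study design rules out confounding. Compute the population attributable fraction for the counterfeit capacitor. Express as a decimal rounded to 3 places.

p₁ = P(outcome | exposed) = 1340/3342 = 0.40096
p₀ = P(outcome | unexposed) = 672/2375 = 0.28295
Overall risk P(Y=1) = π·p₁ + (1−π)·p₀ = 0.791×0.40096 + 0.209×0.28295 = 0.37629.
Under exogeneity, PAF = [P(Y=1) − p₀] / P(Y=1).
PAF = (0.37629 − 0.28295) / 0.37629 ≈ 0.2481

PAF ≈ 0.248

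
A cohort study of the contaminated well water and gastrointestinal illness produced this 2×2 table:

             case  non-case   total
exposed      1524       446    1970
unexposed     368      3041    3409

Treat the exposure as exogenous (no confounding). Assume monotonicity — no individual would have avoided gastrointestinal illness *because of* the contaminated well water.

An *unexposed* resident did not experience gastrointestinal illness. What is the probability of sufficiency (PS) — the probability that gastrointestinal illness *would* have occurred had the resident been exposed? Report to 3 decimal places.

p₁ = P(outcome | exposed) = 1524/1970 = 0.7736
p₀ = P(outcome | unexposed) = 368/3409 = 0.10795
Under exogeneity and monotonicity, PS = (p₁ − p₀)/(1 − p₀).
PS = (0.7736 − 0.10795) / 0.89205 ≈ 0.7462

PS ≈ 0.746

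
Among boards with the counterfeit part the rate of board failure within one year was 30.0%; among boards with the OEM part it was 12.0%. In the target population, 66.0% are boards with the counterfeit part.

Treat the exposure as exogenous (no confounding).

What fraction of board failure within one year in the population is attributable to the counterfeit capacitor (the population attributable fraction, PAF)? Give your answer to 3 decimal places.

p₁ = 0.3, p₀ = 0.12.
Overall risk P(Y=1) = π·p₁ + (1−π)·p₀ = 0.66×0.3 + 0.34×0.12 = 0.2388.
Under exogeneity, PAF = [P(Y=1) − p₀] / P(Y=1).
PAF = (0.2388 − 0.12) / 0.2388 ≈ 0.4975

PAF ≈ 0.497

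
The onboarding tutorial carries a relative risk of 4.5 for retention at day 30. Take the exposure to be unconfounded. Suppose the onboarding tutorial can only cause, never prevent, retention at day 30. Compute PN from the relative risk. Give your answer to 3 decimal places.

Under exogeneity and monotonicity, PN = (RR − 1) / RR = 1 − 1/RR.
PN = (4.5 − 1) / 4.5 = 3.5 / 4.5 ≈ 0.7778

PN ≈ 0.778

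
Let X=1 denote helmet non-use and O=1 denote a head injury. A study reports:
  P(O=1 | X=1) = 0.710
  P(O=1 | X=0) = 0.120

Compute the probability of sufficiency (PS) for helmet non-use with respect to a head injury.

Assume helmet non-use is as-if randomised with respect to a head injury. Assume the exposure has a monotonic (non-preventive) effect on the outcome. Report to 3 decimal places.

Let p₁ = 0.71, p₀ = 0.12.
Under exogeneity and monotonicity, PS = (p₁ − p₀) / (1 − p₀).
PS = (0.71 − 0.12) / (1 − 0.12) = 0.59 / 0.88 ≈ 0.6705

PS ≈ 0.670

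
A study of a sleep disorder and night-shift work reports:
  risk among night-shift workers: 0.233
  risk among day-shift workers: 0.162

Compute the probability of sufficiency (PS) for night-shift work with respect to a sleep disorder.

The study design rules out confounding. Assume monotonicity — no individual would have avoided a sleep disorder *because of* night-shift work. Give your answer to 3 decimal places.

Let p₁ = 0.233, p₀ = 0.162.
Under exogeneity and monotonicity, PS = (p₁ − p₀) / (1 − p₀).
PS = (0.233 − 0.162) / (1 − 0.162) = 0.071 / 0.838 ≈ 0.0847

PS ≈ 0.085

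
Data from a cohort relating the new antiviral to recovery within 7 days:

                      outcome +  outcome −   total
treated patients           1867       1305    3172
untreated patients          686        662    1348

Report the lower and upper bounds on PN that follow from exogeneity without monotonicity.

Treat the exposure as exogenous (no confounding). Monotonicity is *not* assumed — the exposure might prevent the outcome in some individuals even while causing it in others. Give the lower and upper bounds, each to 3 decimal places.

0.135 ≤ PN ≤ 0.834

p₁ = P(outcome | exposed) = 1867/3172 = 0.58859
p₀ = P(outcome | unexposed) = 686/1348 = 0.5089
Under exogeneity alone the bounds on PN are max{0,(p₁−p₀)/p₁} ≤ PN ≤ min{1,(1−p₀)/p₁}.
  lower = (p₁ − p₀)/p₁ = 0.079686 / 0.58859 ≈ 0.1354
  upper = min{1, (1 − p₀)/p₁} = 0.4911 / 0.58859 ≈ 0.8344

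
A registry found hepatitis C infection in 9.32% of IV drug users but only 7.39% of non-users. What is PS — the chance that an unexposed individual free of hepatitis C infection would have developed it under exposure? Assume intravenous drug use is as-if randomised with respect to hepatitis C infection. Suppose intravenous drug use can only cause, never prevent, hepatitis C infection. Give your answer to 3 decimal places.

p₁ = 0.0932, p₀ = 0.0739.
Under exogeneity and monotonicity, PS = (p₁ − p₀) / (1 − p₀).
PS = (0.0932 − 0.0739) / (1 − 0.0739) = 0.0193 / 0.9261 ≈ 0.0208

PS ≈ 0.021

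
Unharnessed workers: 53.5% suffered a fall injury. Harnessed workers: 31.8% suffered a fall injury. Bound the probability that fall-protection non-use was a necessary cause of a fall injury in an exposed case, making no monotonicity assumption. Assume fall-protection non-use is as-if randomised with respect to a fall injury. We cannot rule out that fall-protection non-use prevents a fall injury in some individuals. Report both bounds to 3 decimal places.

0.406 ≤ PN ≤ 1.000

p₁ = 0.535, p₀ = 0.318.
Under exogeneity alone the bounds on PN are max{0,(p₁−p₀)/p₁} ≤ PN ≤ min{1,(1−p₀)/p₁}.
  lower = (p₁ − p₀)/p₁ = 0.217 / 0.535 ≈ 0.4056
  upper = min{1, (1 − p₀)/p₁} = 0.682 / 0.535 ≈ 1.2748 → capped at 1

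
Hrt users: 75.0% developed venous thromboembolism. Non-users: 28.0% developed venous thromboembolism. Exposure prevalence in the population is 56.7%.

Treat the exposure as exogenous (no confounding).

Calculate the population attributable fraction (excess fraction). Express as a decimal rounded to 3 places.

p₁ = 0.75, p₀ = 0.28.
Overall risk P(Y=1) = π·p₁ + (1−π)·p₀ = 0.567×0.75 + 0.433×0.28 = 0.54649.
Under exogeneity, PAF = [P(Y=1) − p₀] / P(Y=1).
PAF = (0.54649 − 0.28) / 0.54649 ≈ 0.4876

PAF ≈ 0.488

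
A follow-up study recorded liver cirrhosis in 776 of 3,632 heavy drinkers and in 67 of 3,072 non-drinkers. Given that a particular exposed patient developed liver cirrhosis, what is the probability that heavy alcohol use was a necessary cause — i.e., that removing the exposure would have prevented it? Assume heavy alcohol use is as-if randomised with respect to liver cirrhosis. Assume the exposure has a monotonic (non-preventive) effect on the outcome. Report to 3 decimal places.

PN ≈ 0.898

p₁ = P(outcome | exposed) = 776/3632 = 0.21366
p₀ = P(outcome | unexposed) = 67/3072 = 0.02181
Under exogeneity and monotonicity, PN = (p₁ − p₀) / p₁.
PN = (0.21366 − 0.02181) / 0.21366 = 0.19185 / 0.21366 ≈ 0.8979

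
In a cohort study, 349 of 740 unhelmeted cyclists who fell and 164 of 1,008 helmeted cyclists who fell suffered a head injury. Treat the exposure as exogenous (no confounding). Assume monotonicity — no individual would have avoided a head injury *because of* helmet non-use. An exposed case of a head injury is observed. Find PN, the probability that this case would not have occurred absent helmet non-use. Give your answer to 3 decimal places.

p₁ = P(outcome | exposed) = 349/740 = 0.47162
p₀ = P(outcome | unexposed) = 164/1008 = 0.1627
Under exogeneity and monotonicity, PN = (p₁ − p₀) / p₁.
PN = (0.47162 − 0.1627) / 0.47162 = 0.30892 / 0.47162 ≈ 0.6550

PN ≈ 0.655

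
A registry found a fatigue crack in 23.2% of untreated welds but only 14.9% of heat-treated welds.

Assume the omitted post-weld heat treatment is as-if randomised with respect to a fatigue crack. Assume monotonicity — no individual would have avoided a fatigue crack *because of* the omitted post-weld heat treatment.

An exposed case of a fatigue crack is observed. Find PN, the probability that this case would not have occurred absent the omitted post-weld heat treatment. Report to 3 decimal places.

p₁ = 0.232, p₀ = 0.149.
Under exogeneity and monotonicity, PN = (p₁ − p₀) / p₁.
PN = (0.232 − 0.149) / 0.232 = 0.083 / 0.232 ≈ 0.3578

PN ≈ 0.358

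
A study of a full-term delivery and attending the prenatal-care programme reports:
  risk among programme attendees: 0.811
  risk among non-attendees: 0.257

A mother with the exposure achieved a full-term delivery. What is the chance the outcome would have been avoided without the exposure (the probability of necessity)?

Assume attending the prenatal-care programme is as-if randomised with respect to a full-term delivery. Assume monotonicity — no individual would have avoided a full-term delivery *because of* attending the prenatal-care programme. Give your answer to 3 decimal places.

Let p₁ = 0.811, p₀ = 0.257.
Under exogeneity and monotonicity, PN = (p₁ − p₀) / p₁.
PN = (0.811 − 0.257) / 0.811 = 0.554 / 0.811 ≈ 0.6831

PN ≈ 0.683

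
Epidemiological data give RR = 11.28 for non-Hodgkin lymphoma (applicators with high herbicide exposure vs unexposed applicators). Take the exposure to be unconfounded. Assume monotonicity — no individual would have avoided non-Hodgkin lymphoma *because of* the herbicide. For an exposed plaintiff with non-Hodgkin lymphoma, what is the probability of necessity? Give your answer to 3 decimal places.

PN ≈ 0.911

Under exogeneity and monotonicity, PN = (RR − 1) / RR = 1 − 1/RR.
PN = (11.28 − 1) / 11.28 = 10.28 / 11.28 ≈ 0.9113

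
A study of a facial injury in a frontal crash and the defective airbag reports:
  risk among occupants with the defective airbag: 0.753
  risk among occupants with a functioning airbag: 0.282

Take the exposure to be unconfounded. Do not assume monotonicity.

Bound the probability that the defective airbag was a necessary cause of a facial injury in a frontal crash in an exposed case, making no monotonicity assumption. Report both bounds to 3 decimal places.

0.625 ≤ PN ≤ 0.954

Let p₁ = 0.753, p₀ = 0.282.
Under exogeneity alone the bounds on PN are max{0,(p₁−p₀)/p₁} ≤ PN ≤ min{1,(1−p₀)/p₁}.
  lower = (p₁ − p₀)/p₁ = 0.471 / 0.753 ≈ 0.6255
  upper = min{1, (1 − p₀)/p₁} = 0.718 / 0.753 ≈ 0.9535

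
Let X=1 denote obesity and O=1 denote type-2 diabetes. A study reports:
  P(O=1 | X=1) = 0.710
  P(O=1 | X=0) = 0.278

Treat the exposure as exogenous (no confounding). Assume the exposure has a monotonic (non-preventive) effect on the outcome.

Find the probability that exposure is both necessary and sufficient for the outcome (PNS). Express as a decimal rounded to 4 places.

Let p₁ = 0.71, p₀ = 0.278.
Under exogeneity and monotonicity, PNS = p₁ − p₀.
PNS = 0.71 − 0.278 = 0.432

PNS ≈ 0.4320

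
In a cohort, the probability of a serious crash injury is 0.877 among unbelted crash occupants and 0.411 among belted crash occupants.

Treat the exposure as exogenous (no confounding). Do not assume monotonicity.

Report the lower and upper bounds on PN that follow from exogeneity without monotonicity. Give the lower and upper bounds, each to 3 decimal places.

0.531 ≤ PN ≤ 0.672

Let p₁ = 0.877, p₀ = 0.411.
Under exogeneity alone the bounds on PN are max{0,(p₁−p₀)/p₁} ≤ PN ≤ min{1,(1−p₀)/p₁}.
  lower = (p₁ − p₀)/p₁ = 0.466 / 0.877 ≈ 0.5314
  upper = min{1, (1 − p₀)/p₁} = 0.589 / 0.877 ≈ 0.6716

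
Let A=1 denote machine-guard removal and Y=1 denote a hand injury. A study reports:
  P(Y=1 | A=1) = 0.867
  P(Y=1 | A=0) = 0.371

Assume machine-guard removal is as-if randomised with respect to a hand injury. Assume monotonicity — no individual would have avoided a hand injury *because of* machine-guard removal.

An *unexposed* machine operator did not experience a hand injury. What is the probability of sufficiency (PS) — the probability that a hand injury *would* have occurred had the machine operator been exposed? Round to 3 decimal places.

PS ≈ 0.789

Let p₁ = 0.867, p₀ = 0.371.
Under exogeneity and monotonicity, PS = (p₁ − p₀) / (1 − p₀).
PS = (0.867 − 0.371) / (1 − 0.371) = 0.496 / 0.629 ≈ 0.7886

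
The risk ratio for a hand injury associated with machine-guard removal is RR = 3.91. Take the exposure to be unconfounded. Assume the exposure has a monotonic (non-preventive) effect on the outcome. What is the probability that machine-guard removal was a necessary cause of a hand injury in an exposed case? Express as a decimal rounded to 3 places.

PN ≈ 0.744

Under exogeneity and monotonicity, PN = (RR − 1) / RR = 1 − 1/RR.
PN = (3.91 − 1) / 3.91 = 2.91 / 3.91 ≈ 0.7442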